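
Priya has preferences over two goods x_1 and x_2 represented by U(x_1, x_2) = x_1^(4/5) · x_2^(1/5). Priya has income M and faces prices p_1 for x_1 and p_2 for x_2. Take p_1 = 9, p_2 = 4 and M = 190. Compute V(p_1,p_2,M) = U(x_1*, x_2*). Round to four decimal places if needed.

The MRS is 4·x_2/x_1. Set MRS = p_1/p_2.
So 0.8·p_2·x_2 = 0.2·p_1·x_1; combined with the budget, a share 0.8 of income goes to x_1.
Demand: x_1*(p_1,p_2,M) = 0.8·M/p_1 and x_2* = 0.2·M/p_2.
At p_1=9, p_2=4, M=190: x_1* = 0.8·190/9 = 16.8889, x_2* = 9.5.
Utility at the optimum: U(16.8889, 9.5) = 15.0531.

V = 15.0531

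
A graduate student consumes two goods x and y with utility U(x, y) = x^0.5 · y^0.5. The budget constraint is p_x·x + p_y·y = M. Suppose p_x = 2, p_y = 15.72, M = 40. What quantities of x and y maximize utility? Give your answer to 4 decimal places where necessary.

x* = 10, y* = 1.2723

Demand: x*(p_x,p_y,M) = 0.5·M/p_x and y* = 0.5·M/p_y.
At p_x=2, p_y=15.72, M=40: x* = 0.5·40/2 = 10, y* = 1.2723.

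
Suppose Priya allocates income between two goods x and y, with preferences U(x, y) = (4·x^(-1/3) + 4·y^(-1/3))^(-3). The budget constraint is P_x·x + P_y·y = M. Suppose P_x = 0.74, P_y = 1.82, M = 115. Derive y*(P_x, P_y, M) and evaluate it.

From the CES first-order condition, (y/x)^(4/3) = P_x/P_y.
Hence y/x = (P_x/P_y)^(1/(4/3)), i.e. raised to the 0.75 power.
With the ratio pinned down, the budget gives x* = M/(P_x + P_y·(y/x)) and y* = (y/x)·x*.
Numerically y/x = 0.509179, so x* = 115/(0.74 + 1.82·0.509179) = 68.9984 and y* = 0.509179·68.9984 = 35.1325.

y* = 35.1325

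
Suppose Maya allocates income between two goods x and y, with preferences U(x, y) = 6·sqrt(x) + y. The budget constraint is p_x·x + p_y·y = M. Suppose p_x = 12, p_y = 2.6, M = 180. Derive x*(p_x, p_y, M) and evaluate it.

Set MRS = p_x/p_y: 3·x^(−1/2) = p_x/p_y.
Solve: √x = 3·p_y/p_x, so x*(p_x,p_y) = (3·p_y/p_x)², and y* = (M − p_x·x*)/p_y.
Plugging in: x* = (3·2.6/12)² = 0.4225.

x* = 0.4225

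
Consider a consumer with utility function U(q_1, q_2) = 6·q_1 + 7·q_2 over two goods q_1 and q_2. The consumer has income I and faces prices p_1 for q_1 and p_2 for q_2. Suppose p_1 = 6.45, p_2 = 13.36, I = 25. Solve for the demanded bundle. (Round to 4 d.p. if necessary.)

q_1* = 3.876, q_2* = 0

Perfect substitutes: compare marginal utility per dollar. 6/p_1 vs 7/p_2 → 0.9302 vs 0.524.
q_1 gives more utility per dollar, so spend all income on q_1: q_1* = I/p_1, q_2* = 0.
Numerically: q_1* = 3.876, q_2* = 0.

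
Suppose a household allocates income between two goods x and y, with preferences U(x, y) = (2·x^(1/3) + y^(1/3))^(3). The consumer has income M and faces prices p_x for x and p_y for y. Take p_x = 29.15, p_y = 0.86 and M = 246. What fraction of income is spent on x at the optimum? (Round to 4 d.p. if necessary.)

MU_x ∝ 2·x^(-2/3), MU_y ∝ y^(-2/3), so MRS = 2·(y/x)^(2/3) = p_x/p_y.
Hence y/x = ((1/2)·p_x/p_y)^(1/(2/3)), i.e. raised to the 1.5 power.
Substitute y = (y/x)·x into the budget: x* = M/(p_x + p_y·(y/x)).
Numerically y/x = 69.769429, so x* = 246/(29.15 + 0.86·69.769429) = 2.7593 and y* = 69.769429·2.7593 = 192.5177.
Expenditure on x: 29.15·2.7593 = 80.4348; share = 0.327.

share on x = 0.327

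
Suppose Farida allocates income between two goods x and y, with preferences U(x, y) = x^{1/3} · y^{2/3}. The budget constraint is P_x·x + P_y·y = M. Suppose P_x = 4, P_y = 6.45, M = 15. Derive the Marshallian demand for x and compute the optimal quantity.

Tangency: MRS = (1/2)·y/x = P_x/P_y.
Rearranging, P_y·y = 2·P_x·x. Substituting into the budget gives P_x·x·(1 + 2) = M.
Demand: x*(P_x,P_y,M) = 1/3·M/P_x and y* = 2/3·M/P_y.
At P_x=4, P_y=6.45, M=15: x* = 1/3·15/4 = 1.25.

x* = 1.25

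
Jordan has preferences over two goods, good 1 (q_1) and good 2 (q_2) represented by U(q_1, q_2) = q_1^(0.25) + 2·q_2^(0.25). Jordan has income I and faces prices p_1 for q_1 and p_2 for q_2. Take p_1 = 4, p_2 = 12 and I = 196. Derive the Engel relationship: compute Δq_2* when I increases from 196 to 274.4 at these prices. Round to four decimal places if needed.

Δq_2* = 4.1551

MU_q_1 ∝ q_1^(-0.75), MU_q_2 ∝ 2·q_2^(-0.75), so MRS = (1/2)·(q_2/q_1)^(0.75) = p_1/p_2.
Hence q_2/q_1 = (2·p_1/p_2)^(1/(0.75)), i.e. raised to the 4/3 power.
With the ratio pinned down, the budget gives q_1* = I/(p_1 + p_2·(q_2/q_1)) and q_2* = (q_2/q_1)·q_1*.
Numerically q_2/q_1 = 0.582387, so q_1* = 196/(4 + 12·0.582387) = 17.8366 and q_2* = 0.582387·17.8366 = 10.3878.
At I' = 274.4: q_2* = 14.5429. Change: 14.5429 − 10.3878 = 4.1551.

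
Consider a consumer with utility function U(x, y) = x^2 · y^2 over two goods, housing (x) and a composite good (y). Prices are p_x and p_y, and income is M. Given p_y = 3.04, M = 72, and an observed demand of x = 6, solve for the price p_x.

p_x = 6

The MRS is y/x. Set MRS = p_x/p_y.
Rearranging, p_y·y = p_x·x. Substituting into the budget gives p_x·x·(1 + 1) = M.
Demand: x*(p_x,p_y,M) = 0.5·M/p_x and y* = 0.5·M/p_y.
Set x* = 6 in the demand function and solve for p_x: p_x = 6.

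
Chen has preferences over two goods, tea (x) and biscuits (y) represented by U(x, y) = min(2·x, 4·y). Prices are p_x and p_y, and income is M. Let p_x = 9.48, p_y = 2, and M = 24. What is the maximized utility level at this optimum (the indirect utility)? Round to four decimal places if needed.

V = 4.5802

Demand: x*(p_x,p_y,M) = 4·M/(4·p_x + 2·p_y), y* = 2·M/(4·p_x + 2·p_y).
Here 4·9.48 + 2·2 = 41.92, giving x* = 2.2901 and y* = 1.145.
Utility at the optimum: U(2.2901, 1.145) = 4.5802.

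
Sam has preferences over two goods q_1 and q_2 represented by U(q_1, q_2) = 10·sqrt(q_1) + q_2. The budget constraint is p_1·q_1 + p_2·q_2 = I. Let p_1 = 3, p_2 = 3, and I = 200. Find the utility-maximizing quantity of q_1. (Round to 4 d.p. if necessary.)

q_1* = 25

Thus q_1* = (5·p_2/p_1)² — independent of I — with the rest of income spent on q_2.
Plugging in: q_1* = (5·3/3)² = 25.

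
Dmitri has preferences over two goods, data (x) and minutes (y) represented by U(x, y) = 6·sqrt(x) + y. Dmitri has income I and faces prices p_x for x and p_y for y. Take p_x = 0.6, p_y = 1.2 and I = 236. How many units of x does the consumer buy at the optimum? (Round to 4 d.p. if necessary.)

Set MRS = p_x/p_y: 3·x^(−1/2) = p_x/p_y.
Thus x* = (3·p_y/p_x)² — independent of I — with the rest of income spent on y.
Plugging in: x* = (3·1.2/0.6)² = 36.

x* = 36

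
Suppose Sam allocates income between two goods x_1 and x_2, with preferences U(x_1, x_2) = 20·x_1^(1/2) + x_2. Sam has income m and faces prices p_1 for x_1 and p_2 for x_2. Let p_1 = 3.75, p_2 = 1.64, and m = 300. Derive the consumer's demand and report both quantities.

x_1* = 19.126, x_2* = 139.1935

Thus x_1* = (10·p_2/p_1)² — independent of m — with the rest of income spent on x_2.
Plugging in: x_1* = (10·1.64/3.75)² = 19.126, x_2* = 139.1935.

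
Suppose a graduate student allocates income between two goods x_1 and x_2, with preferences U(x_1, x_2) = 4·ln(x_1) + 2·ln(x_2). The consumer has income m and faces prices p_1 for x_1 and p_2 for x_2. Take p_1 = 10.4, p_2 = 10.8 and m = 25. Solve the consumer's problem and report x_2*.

Tangency: MRS = 2·x_2/x_1 = p_1/p_2.
So 4·p_2·x_2 = 2·p_1·x_1; combined with the budget, a share 2/3 of income goes to x_1.
Demand: x_1*(p_1,p_2,m) = 2/3·m/p_1 and x_2* = 1/3·m/p_2.
At p_1=10.4, p_2=10.8, m=25: x_2* = 1/3·25/10.8 = 0.7716.

x_2* = 0.7716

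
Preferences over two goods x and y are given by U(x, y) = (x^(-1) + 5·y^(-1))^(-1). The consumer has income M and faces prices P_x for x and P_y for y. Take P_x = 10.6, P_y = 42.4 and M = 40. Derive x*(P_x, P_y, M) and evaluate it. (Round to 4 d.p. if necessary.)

MU_x ∝ x^(-2), MU_y ∝ 5·y^(-2), so MRS = (1/5)·(y/x)^(2) = P_x/P_y.
Solve for the ratio: y/x = [5·P_x/P_y]^(0.5).
With the ratio pinned down, the budget gives x* = M/(P_x + P_y·(y/x)) and y* = (y/x)·x*.
Numerically y/x = 1.118034, so x* = 40/(10.6 + 42.4·1.118034) = 0.6896.

x* = 0.6896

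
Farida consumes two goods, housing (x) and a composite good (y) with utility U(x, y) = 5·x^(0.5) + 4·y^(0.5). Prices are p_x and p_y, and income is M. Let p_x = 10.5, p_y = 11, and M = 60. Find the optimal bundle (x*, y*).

x* = 3.5472, y* = 2.0685

MRS = MU_x/MU_y = (5/4)·(y/x)^(0.5). Set equal to p_x/p_y.
Hence y/x = ((4/5)·p_x/p_y)^(1/(0.5)), i.e. raised to the 2 power.
Substitute y = (y/x)·x into the budget: x* = M/(p_x + p_y·(y/x)).
Numerically y/x = 0.58314, so x* = 60/(10.5 + 11·0.58314) = 3.5472 and y* = 0.58314·3.5472 = 2.0685.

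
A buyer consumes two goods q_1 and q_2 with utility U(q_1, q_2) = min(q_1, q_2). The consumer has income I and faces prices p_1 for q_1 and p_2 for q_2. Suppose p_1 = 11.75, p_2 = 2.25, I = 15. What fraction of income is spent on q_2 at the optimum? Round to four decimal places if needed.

With perfect complements, no substitution: consume in ratio q_1:q_2 = 1:1.
Budget: p_1·q_1 + p_2·q_1 = I, so (p_1 + p_2)·q_1 = I.
Demand: q_1*(p_1,p_2,I) = I/(p_1 + p_2), q_2* = I/(p_1 + p_2).
Here 11.75 + 2.25 = 14, giving q_1* = 1.0714 and q_2* = 1.0714.
Expenditure on q_2: 2.25·1.0714 = 2.4107; share = 0.1607.

share on q_2 = 0.1607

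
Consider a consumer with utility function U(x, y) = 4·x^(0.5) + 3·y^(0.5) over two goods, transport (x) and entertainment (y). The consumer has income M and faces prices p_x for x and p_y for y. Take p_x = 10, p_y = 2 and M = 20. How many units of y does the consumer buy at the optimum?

y* = 7.377

MU_x ∝ 4·x^(-0.5), MU_y ∝ 3·y^(-0.5), so MRS = (4/3)·(y/x)^(0.5) = p_x/p_y.
Solve for the ratio: y/x = [(3/4)·p_x/p_y]^(2).
With the ratio pinned down, the budget gives x* = M/(p_x + p_y·(y/x)) and y* = (y/x)·x*.
Numerically y/x = 14.0625, so x* = 20/(10 + 2·14.0625) = 0.5246 and y* = 14.0625·0.5246 = 7.377.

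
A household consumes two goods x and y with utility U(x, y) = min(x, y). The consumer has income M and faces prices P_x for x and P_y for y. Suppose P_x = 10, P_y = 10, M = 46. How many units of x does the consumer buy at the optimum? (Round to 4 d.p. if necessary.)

x* = 2.3

With perfect complements, no substitution: consume in ratio x:y = 1:1.
Budget: P_x·x + P_y·x = M, so (P_x + P_y)·x = M.
Demand: x*(P_x,P_y,M) = M/(P_x + P_y), y* = M/(P_x + P_y).
Here 10 + 10 = 20, giving x* = 2.3.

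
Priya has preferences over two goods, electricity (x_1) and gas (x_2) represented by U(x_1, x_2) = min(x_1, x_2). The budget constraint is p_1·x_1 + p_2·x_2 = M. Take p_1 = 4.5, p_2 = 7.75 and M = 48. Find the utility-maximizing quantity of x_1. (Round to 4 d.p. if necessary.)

x_1* = 3.9184

Leontief preferences: the optimum is at the kink where x_1/1 = x_2/1, i.e. x_2 = x_1.
Budget: p_1·x_1 + p_2·x_1 = M, so (p_1 + p_2)·x_1 = M.
Demand: x_1*(p_1,p_2,M) = M/(p_1 + p_2), x_2* = M/(p_1 + p_2).
Here 4.5 + 7.75 = 12.25, giving x_1* = 3.9184.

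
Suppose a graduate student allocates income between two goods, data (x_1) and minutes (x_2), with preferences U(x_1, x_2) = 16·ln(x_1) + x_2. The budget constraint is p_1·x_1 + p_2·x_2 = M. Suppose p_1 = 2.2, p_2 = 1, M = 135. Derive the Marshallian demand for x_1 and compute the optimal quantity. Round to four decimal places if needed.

MU_x_1 = 16/x_1, MU_x_2 = 1. Tangency: 16/x_1 = p_1/p_2.
So x_1*(p_1,p_2) = 16·p_2/p_1, independent of income; and x_2* = (M − 16·p_2)/p_2.
At the given prices: x_1* = 16·1/2.2 = 7.2727.

x_1* = 7.2727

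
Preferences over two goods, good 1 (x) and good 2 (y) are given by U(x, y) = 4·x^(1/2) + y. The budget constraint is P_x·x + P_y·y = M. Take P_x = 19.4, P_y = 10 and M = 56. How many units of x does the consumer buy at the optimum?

x* = 1.0628

Set MRS = P_x/P_y: 2·x^(−1/2) = P_x/P_y.
Thus x* = (2·P_y/P_x)² — independent of M — with the rest of income spent on y.
Plugging in: x* = (2·10/19.4)² = 1.0628.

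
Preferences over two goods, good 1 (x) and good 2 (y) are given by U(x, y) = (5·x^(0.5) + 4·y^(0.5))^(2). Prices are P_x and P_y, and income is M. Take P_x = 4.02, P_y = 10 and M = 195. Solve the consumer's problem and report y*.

Numerically y/x = 0.103427, so x* = 195/(4.02 + 10·0.103427) = 38.5813 and y* = 0.103427·38.5813 = 3.9903.

y* = 3.9903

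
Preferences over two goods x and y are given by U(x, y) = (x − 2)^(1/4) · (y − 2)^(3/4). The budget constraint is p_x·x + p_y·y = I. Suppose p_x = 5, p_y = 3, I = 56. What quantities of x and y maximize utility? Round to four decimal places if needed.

x* = 4, y* = 12

MRS = (1/3)·(y−2)/(x−2). Tangency with p_x/p_y gives y−2 = 3·(p_x/p_y)·(x−2).
Substituting into the budget: x* = 2 + 0.25·(I − 2·p_x − 2·p_y)/p_x, and y* = 2 + 0.75·(…)/p_y.
Discretionary income = 56 − 2·5 − 2·3 = 40; x* = 2 + 0.25·40/5 = 4; y* = 2 + 0.75·40/3 = 12.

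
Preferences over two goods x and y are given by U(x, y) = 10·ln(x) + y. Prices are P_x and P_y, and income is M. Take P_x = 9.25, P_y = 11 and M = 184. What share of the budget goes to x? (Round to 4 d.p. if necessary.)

share on x = 0.5978

MU_x = 10/x, MU_y = 1. Tangency: 10/x = P_x/P_y.
So x*(P_x,P_y) = 10·P_y/P_x, independent of income; and y* = (M − 10·P_y)/P_y.
At the given prices: x* = 10·11/9.25 = 11.8919, and y* = 6.7273.
Expenditure on x: 9.25·11.8919 = 110; share = 0.5978.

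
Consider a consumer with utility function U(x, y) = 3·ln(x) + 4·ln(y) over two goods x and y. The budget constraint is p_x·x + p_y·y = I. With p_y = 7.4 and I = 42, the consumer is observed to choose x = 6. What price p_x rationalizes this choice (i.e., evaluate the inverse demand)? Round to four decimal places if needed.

Tangency: MRS = (3/4)·y/x = p_x/p_y.
Rearranging, p_y·y = (4/3)·p_x·x. Substituting into the budget gives p_x·x·(1 + (4/3)) = I.
Demand: x*(p_x,p_y,I) = 3/7·I/p_x and y* = 4/7·I/p_y.
Set x* = 6 in the demand function and solve for p_x: p_x = 3.

p_x = 3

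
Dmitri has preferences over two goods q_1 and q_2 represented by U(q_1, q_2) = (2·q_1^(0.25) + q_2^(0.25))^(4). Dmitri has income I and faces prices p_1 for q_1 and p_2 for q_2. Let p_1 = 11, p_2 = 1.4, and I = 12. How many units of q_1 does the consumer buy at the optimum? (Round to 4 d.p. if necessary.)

q_1* = 0.6098

MU_q_1 ∝ 2·q_1^(-0.75), MU_q_2 ∝ q_2^(-0.75), so MRS = 2·(q_2/q_1)^(0.75) = p_1/p_2.
Hence q_2/q_1 = ((1/2)·p_1/p_2)^(1/(0.75)), i.e. raised to the 4/3 power.
With the ratio pinned down, the budget gives q_1* = I/(p_1 + p_2·(q_2/q_1)) and q_2* = (q_2/q_1)·q_1*.
Numerically q_2/q_1 = 6.198875, so q_1* = 12/(11 + 1.4·6.198875) = 0.6098.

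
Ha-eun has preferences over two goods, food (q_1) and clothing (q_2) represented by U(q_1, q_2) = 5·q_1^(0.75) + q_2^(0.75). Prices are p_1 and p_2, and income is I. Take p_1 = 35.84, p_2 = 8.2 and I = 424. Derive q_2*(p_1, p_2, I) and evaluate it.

q_2* = 6.0936

MRS = MU_q_1/MU_q_2 = 5·(q_2/q_1)^(0.25). Set equal to p_1/p_2.
Solve for the ratio: q_2/q_1 = [(1/5)·p_1/p_2]^(4).
With the ratio pinned down, the budget gives q_1* = I/(p_1 + p_2·(q_2/q_1)) and q_2* = (q_2/q_1)·q_1*.
Numerically q_2/q_1 = 0.583897, so q_1* = 424/(35.84 + 8.2·0.583897) = 10.4362 and q_2* = 0.583897·10.4362 = 6.0936.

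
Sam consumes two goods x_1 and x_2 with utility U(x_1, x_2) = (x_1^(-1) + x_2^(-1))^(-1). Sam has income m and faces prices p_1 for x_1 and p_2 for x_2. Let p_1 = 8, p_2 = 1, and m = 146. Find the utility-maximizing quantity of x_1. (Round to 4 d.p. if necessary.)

MU_x_1 ∝ x_1^(-2), MU_x_2 ∝ x_2^(-2), so MRS = (x_2/x_1)^(2) = p_1/p_2.
Hence x_2/x_1 = (p_1/p_2)^(1/(2)), i.e. raised to the 0.5 power.
With the ratio pinned down, the budget gives x_1* = m/(p_1 + p_2·(x_2/x_1)) and x_2* = (x_2/x_1)·x_1*.
Numerically x_2/x_1 = 2.828427, so x_1* = 146/(8 + 1·2.828427) = 13.483.

x_1* = 13.483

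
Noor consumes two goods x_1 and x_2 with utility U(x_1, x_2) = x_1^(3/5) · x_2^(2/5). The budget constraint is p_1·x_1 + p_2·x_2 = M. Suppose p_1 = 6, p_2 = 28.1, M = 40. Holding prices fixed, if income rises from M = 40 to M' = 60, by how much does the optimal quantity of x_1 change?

Δx_1* = 2

Tangency: MRS = (3/2)·x_2/x_1 = p_1/p_2.
Rearranging, p_2·x_2 = (2/3)·p_1·x_1. Substituting into the budget gives p_1·x_1·(1 + (2/3)) = M.
Demand: x_1*(p_1,p_2,M) = 0.6·M/p_1 and x_2* = 0.4·M/p_2.
At p_1=6, p_2=28.1, M=40: x_1* = 0.6·40/6 = 4.
At M' = 60: x_1* = 6. Change: 6 − 4 = 2.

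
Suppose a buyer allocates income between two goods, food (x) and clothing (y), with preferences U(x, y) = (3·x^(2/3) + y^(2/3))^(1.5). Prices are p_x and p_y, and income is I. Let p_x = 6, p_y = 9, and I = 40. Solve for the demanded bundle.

With the ratio pinned down, the budget gives x* = I/(p_x + p_y·(y/x)) and y* = (y/x)·x*.
Numerically y/x = 0.010974, so x* = 40/(6 + 9·0.010974) = 6.5587 and y* = 0.010974·6.5587 = 0.072.

x* = 6.5587, y* = 0.072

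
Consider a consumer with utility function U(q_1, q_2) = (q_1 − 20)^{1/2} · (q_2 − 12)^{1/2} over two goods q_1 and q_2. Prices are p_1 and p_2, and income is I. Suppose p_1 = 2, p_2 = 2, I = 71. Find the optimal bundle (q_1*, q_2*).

This is Cobb-Douglas in (q_1−20, q_2−12): tangency gives 0.5·p_2·(q_2−12) = 0.5·p_1·(q_1−20).
Substituting into the budget: q_1* = 20 + 0.5·(I − 20·p_1 − 12·p_2)/p_1, and q_2* = 12 + 0.5·(…)/p_2.
Discretionary income = 71 − 20·2 − 12·2 = 7; q_1* = 20 + 0.5·7/2 = 21.75; q_2* = 12 + 0.5·7/2 = 13.75.

q_1* = 21.75, q_2* = 13.75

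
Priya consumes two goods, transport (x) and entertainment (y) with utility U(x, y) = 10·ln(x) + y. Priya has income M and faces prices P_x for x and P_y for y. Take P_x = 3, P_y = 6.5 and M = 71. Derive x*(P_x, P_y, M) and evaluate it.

x* = 21.6667

MU_x = 10/x, MU_y = 1. Tangency: 10/x = P_x/P_y.
So x*(P_x,P_y) = 10·P_y/P_x, independent of income; and y* = (M − 10·P_y)/P_y.
At the given prices: x* = 10·6.5/3 = 21.6667.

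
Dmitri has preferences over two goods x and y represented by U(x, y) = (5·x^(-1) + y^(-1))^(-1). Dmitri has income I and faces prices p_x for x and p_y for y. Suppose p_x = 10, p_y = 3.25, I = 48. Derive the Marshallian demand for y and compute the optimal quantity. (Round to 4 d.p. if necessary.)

y* = 3.0005

MRS = MU_x/MU_y = 5·(y/x)^(2). Set equal to p_x/p_y.
Hence y/x = ((1/5)·p_x/p_y)^(1/(2)), i.e. raised to the 0.5 power.
With the ratio pinned down, the budget gives x* = I/(p_x + p_y·(y/x)) and y* = (y/x)·x*.
Numerically y/x = 0.784465, so x* = 48/(10 + 3.25·0.784465) = 3.8249 and y* = 0.784465·3.8249 = 3.0005.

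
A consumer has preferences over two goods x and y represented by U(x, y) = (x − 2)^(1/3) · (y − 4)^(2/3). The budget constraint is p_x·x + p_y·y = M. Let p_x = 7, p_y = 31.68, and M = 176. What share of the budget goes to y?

share on y = 0.8536

Let x' = x−2, y' = y−4. MRS = (1/2)·y'/x' = p_x/p_y.
Substituting into the budget: x* = 2 + 1/3·(M − 2·p_x − 4·p_y)/p_x, and y* = 4 + 2/3·(…)/p_y.
Discretionary income = 176 − 2·7 − 4·31.68 = 35.28; x* = 2 + 1/3·35.28/7 = 3.68; y* = 4 + 2/3·35.28/31.68 = 4.7424.
Expenditure on y: 31.68·4.7424 = 150.24; share = 0.8536.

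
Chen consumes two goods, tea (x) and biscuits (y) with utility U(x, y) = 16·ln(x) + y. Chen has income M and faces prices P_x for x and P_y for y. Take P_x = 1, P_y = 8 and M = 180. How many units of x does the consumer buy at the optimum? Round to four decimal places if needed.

Set MRS = P_x/P_y: (16/x)/1 = P_x/P_y.
So x*(P_x,P_y) = 16·P_y/P_x, independent of income; and y* = (M − 16·P_y)/P_y.
At the given prices: x* = 16·8/1 = 128.

x* = 128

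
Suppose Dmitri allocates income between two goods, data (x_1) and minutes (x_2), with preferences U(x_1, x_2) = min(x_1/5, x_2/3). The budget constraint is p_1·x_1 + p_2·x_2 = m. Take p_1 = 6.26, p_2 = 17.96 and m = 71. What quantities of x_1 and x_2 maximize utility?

x_1* = 4.1676, x_2* = 2.5006

With perfect complements, no substitution: consume in ratio x_1:x_2 = 5:3.
Budget: p_1·x_1 + p_2·(3/5)·x_1 = m, so (5·p_1 + 3·p_2)·x_1 = 5·m.
Demand: x_1*(p_1,p_2,m) = 5·m/(5·p_1 + 3·p_2), x_2* = 3·m/(5·p_1 + 3·p_2).
Here 5·6.26 + 3·17.96 = 85.18, giving x_1* = 4.1676 and x_2* = 2.5006.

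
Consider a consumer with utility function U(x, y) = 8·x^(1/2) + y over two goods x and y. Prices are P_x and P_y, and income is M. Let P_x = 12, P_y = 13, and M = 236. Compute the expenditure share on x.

share on x = 0.9548

Utility is quasi-linear in y; the FOC for x is 4/√x = P_x/P_y.
Solve: √x = 4·P_y/P_x, so x*(P_x,P_y) = (4·P_y/P_x)², and y* = (M − P_x·x*)/P_y.
Plugging in: x* = (4·13/12)² = 18.7778, y* = 0.8205.
Expenditure on x: 12·18.7778 = 225.3333; share = 0.9548.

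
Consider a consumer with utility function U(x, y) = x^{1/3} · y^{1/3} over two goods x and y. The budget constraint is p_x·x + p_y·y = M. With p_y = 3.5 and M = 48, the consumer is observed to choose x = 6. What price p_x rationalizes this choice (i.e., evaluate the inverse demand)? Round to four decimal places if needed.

Tangency: MRS = y/x = p_x/p_y.
So 1/3·p_y·y = 1/3·p_x·x; combined with the budget, a share 0.5 of income goes to x.
Demand: x*(p_x,p_y,M) = 0.5·M/p_x and y* = 0.5·M/p_y.
Set x* = 6 in the demand function and solve for p_x: p_x = 4.

p_x = 4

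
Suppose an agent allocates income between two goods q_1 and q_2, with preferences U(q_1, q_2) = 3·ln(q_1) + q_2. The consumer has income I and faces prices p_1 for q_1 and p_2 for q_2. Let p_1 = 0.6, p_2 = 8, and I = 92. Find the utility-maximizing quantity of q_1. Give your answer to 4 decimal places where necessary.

q_1* = 40

Set MRS = p_1/p_2: (3/q_1)/1 = p_1/p_2.
So q_1*(p_1,p_2) = 3·p_2/p_1, independent of income; and q_2* = (I − 3·p_2)/p_2.
At the given prices: q_1* = 3·8/0.6 = 40.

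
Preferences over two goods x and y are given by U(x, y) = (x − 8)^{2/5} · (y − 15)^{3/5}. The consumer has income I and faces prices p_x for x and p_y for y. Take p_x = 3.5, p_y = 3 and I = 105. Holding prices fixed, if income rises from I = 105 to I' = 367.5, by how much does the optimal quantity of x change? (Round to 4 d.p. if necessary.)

Δx* = 30

This is Cobb-Douglas in (x−8, y−15): tangency gives 0.4·p_y·(y−15) = 0.6·p_x·(x−8).
After buying the subsistence bundle (8, 15), a share 0.4 of the remaining income goes to x: x* = 8 + 0.4·(I − 8p_x − 15p_y)/p_x.
Discretionary income = 105 − 8·3.5 − 15·3 = 32; x* = 8 + 0.4·32/3.5 = 11.6571.
At I' = 367.5: x* = 41.6571. Change: 41.6571 − 11.6571 = 30.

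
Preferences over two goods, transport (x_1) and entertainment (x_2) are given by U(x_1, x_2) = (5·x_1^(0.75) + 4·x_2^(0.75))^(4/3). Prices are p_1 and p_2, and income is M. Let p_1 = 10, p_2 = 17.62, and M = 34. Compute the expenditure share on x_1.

share on x_1 = 0.9303

MRS = MU_x_1/MU_x_2 = (5/4)·(x_2/x_1)^(0.25). Set equal to p_1/p_2.
Hence x_2/x_1 = ((4/5)·p_1/p_2)^(1/(0.25)), i.e. raised to the 4 power.
With the ratio pinned down, the budget gives x_1* = M/(p_1 + p_2·(x_2/x_1)) and x_2* = (x_2/x_1)·x_1*.
Numerically x_2/x_1 = 0.042495, so x_1* = 34/(10 + 17.62·0.042495) = 3.1632 and x_2* = 0.042495·3.1632 = 0.1344.
Expenditure on x_1: 10·3.1632 = 31.6316; share = 0.9303.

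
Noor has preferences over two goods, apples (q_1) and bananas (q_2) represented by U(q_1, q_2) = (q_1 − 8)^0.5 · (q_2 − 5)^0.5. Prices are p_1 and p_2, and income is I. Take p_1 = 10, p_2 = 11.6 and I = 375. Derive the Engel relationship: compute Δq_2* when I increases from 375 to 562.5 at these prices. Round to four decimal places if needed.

Δq_2* = 8.0819

Let q_1' = q_1−8, q_2' = q_2−5. MRS = q_2'/q_1' = p_1/p_2.
Substituting into the budget: q_1* = 8 + 0.5·(I − 8·p_1 − 5·p_2)/p_1, and q_2* = 5 + 0.5·(…)/p_2.
Discretionary income = 375 − 8·10 − 5·11.6 = 237; q_2* = 5 + 0.5·237/11.6 = 15.2155.
At I' = 562.5: q_2* = 23.2974. Change: 23.2974 − 15.2155 = 8.0819.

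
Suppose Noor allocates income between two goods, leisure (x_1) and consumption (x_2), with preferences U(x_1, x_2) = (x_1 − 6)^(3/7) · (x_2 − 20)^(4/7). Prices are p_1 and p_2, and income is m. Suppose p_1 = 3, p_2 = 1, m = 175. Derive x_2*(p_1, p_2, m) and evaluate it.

x_2* = 98.2857

After buying the subsistence bundle (6, 20), a share 3/7 of the remaining income goes to x_1: x_1* = 6 + 3/7·(m − 6p_1 − 20p_2)/p_1.
Discretionary income = 175 − 6·3 − 20·1 = 137; x_2* = 20 + 4/7·137/1 = 98.2857.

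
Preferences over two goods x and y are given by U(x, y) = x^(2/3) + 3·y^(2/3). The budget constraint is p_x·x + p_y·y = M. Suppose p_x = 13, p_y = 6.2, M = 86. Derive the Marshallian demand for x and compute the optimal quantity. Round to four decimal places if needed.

MRS = MU_x/MU_y = (1/3)·(y/x)^(1/3). Set equal to p_x/p_y.
Solve for the ratio: y/x = [3·p_x/p_y]^(3).
Substitute y = (y/x)·x into the budget: x* = M/(p_x + p_y·(y/x)).
Numerically y/x = 248.896479, so x* = 86/(13 + 6.2·248.896479) = 0.0553.

x* = 0.0553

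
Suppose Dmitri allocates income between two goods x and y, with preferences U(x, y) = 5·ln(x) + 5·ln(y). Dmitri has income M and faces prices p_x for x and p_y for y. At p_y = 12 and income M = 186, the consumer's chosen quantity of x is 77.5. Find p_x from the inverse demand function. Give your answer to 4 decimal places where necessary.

p_x = 1.2

Tangency: MRS = y/x = p_x/p_y.
Rearranging, p_y·y = p_x·x. Substituting into the budget gives p_x·x·(1 + 1) = M.
Demand: x*(p_x,p_y,M) = 0.5·M/p_x and y* = 0.5·M/p_y.
Set x* = 77.5 in the demand function and solve for p_x: p_x = 1.2.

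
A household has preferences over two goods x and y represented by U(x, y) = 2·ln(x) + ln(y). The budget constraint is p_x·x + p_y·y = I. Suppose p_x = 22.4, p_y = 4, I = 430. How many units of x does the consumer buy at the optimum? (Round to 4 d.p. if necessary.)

Tangency: MRS = 2·y/x = p_x/p_y.
Rearranging, p_y·y = (1/2)·p_x·x. Substituting into the budget gives p_x·x·(1 + (1/2)) = I.
Demand: x*(p_x,p_y,I) = 2/3·I/p_x and y* = 1/3·I/p_y.
At p_x=22.4, p_y=4, I=430: x* = 2/3·430/22.4 = 12.7976.

x* = 12.7976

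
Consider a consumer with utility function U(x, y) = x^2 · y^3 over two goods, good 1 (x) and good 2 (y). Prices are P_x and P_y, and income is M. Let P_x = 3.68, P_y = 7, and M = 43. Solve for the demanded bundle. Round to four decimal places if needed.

x* = 4.6739, y* = 3.6857

Tangency: MRS = (2/3)·y/x = P_x/P_y.
Rearranging, P_y·y = (3/2)·P_x·x. Substituting into the budget gives P_x·x·(1 + (3/2)) = M.
Demand: x*(P_x,P_y,M) = 0.4·M/P_x and y* = 0.6·M/P_y.
At P_x=3.68, P_y=7, M=43: x* = 0.4·43/3.68 = 4.6739, y* = 3.6857.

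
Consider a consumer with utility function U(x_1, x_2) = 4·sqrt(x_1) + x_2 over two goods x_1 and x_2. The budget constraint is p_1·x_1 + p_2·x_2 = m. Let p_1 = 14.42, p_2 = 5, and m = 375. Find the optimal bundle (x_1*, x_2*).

x_1* = 0.4809, x_2* = 73.613

Solve: √x_1 = 2·p_2/p_1, so x_1*(p_1,p_2) = (2·p_2/p_1)², and x_2* = (m − p_1·x_1*)/p_2.
Plugging in: x_1* = (2·5/14.42)² = 0.4809, x_2* = 73.613.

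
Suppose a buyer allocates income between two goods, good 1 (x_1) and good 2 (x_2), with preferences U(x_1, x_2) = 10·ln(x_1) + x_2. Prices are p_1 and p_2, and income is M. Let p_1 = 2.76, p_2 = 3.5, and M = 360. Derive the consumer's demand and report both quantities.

MU_x_1 = 10/x_1, MU_x_2 = 1. Tangency: 10/x_1 = p_1/p_2.
So x_1*(p_1,p_2) = 10·p_2/p_1, independent of income; and x_2* = (M − 10·p_2)/p_2.
At the given prices: x_1* = 10·3.5/2.76 = 12.6812, and x_2* = 92.8571.

x_1* = 12.6812, x_2* = 92.8571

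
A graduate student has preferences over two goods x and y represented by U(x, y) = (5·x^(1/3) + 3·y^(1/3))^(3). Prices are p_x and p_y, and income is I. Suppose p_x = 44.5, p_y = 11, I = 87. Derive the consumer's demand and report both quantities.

x* = 1.0105, y* = 3.8212

Substitute y = (y/x)·x into the budget: x* = I/(p_x + p_y·(y/x)).
Numerically y/x = 3.78162, so x* = 87/(44.5 + 11·3.78162) = 1.0105 and y* = 3.78162·1.0105 = 3.8212.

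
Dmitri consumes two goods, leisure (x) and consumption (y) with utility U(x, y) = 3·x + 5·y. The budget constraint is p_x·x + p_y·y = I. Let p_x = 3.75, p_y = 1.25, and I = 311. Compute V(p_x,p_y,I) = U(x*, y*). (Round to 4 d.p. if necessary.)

Linear utility — the consumer picks whichever good has higher MU/price: 3/3.75 = 0.8 vs 5/1.25 = 4.
y gives more utility per dollar, so spend all income on y: y* = I/p_y, x* = 0.
Numerically: x* = 0, y* = 248.8.
Utility at the optimum: U(0, 248.8) = 1244.

V = 1244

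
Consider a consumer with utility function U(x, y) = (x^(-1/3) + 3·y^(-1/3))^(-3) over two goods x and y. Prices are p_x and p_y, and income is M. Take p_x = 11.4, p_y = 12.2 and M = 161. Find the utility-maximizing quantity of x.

From the CES first-order condition, (1/3)·(y/x)^(4/3) = p_x/p_y.
Solve for the ratio: y/x = [3·p_x/p_y]^(0.75).
Substitute y = (y/x)·x into the budget: x* = M/(p_x + p_y·(y/x)).
Numerically y/x = 2.166455, so x* = 161/(11.4 + 12.2·2.166455) = 4.2558.

x* = 4.2558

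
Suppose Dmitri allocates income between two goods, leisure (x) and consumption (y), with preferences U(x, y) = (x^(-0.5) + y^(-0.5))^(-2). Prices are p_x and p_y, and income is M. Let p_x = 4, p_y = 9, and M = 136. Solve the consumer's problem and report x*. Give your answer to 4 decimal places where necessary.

MRS = MU_x/MU_y = (y/x)^(1.5). Set equal to p_x/p_y.
Hence y/x = (p_x/p_y)^(1/(1.5)), i.e. raised to the 2/3 power.
With the ratio pinned down, the budget gives x* = M/(p_x + p_y·(y/x)) and y* = (y/x)·x*.
Numerically y/x = 0.582387, so x* = 136/(4 + 9·0.582387) = 14.7163.

x* = 14.7163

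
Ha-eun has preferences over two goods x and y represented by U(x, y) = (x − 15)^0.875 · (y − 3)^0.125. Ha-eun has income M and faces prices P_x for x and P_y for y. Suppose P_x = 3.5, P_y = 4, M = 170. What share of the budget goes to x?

Let x' = x−15, y' = y−3. MRS = 7·y'/x' = P_x/P_y.
Substituting into the budget: x* = 15 + 0.875·(M − 15·P_x − 3·P_y)/P_x, and y* = 3 + 0.125·(…)/P_y.
Discretionary income = 170 − 15·3.5 − 3·4 = 105.5; x* = 15 + 0.875·105.5/3.5 = 41.375; y* = 3 + 0.125·105.5/4 = 6.2969.
Expenditure on x: 3.5·41.375 = 144.8125; share = 0.8518.

share on x = 0.8518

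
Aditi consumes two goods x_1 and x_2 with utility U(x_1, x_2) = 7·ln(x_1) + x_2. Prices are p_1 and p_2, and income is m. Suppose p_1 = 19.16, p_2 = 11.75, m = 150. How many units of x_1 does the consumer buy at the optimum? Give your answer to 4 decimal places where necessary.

So x_1*(p_1,p_2) = 7·p_2/p_1, independent of income; and x_2* = (m − 7·p_2)/p_2.
At the given prices: x_1* = 7·11.75/19.16 = 4.2928.

x_1* = 4.2928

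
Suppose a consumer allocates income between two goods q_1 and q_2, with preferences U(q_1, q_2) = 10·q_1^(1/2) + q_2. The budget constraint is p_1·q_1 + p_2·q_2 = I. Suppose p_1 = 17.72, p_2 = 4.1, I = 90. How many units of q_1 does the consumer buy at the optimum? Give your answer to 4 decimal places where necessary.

q_1* = 1.3384

Set MRS = p_1/p_2: 5·q_1^(−1/2) = p_1/p_2.
Solve: √q_1 = 5·p_2/p_1, so q_1*(p_1,p_2) = (5·p_2/p_1)², and q_2* = (I − p_1·q_1*)/p_2.
Plugging in: q_1* = (5·4.1/17.72)² = 1.3384.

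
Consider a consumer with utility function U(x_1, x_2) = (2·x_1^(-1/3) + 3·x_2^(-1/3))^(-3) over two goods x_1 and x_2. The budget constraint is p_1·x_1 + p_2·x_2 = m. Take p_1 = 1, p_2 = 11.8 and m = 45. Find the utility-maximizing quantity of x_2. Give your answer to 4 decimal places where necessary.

MRS = MU_x_1/MU_x_2 = (2/3)·(x_2/x_1)^(4/3). Set equal to p_1/p_2.
Solve for the ratio: x_2/x_1 = [(3/2)·p_1/p_2]^(0.75).
Substitute x_2 = (x_2/x_1)·x_1 into the budget: x_1* = m/(p_1 + p_2·(x_2/x_1)).
Numerically x_2/x_1 = 0.212891, so x_1* = 45/(1 + 11.8·0.212891) = 12.8128 and x_2* = 0.212891·12.8128 = 2.7277.

x_2* = 2.7277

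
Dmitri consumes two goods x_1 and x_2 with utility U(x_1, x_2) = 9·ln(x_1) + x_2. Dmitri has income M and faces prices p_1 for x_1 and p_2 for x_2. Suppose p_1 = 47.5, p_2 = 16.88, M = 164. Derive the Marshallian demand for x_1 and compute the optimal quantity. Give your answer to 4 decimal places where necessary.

MU_x_1 = 9/x_1, MU_x_2 = 1. Tangency: 9/x_1 = p_1/p_2.
So x_1*(p_1,p_2) = 9·p_2/p_1, independent of income; and x_2* = (M − 9·p_2)/p_2.
At the given prices: x_1* = 9·16.88/47.5 = 3.1983.

x_1* = 3.1983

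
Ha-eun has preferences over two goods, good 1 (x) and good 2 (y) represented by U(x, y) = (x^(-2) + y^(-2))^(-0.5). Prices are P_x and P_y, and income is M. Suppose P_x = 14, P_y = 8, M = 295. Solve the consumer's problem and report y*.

Substitute y = (y/x)·x into the budget: x* = M/(P_x + P_y·(y/x)).
Numerically y/x = 1.205071, so x* = 295/(14 + 8·1.205071) = 12.4785 and y* = 1.205071·12.4785 = 15.0375.

y* = 15.0375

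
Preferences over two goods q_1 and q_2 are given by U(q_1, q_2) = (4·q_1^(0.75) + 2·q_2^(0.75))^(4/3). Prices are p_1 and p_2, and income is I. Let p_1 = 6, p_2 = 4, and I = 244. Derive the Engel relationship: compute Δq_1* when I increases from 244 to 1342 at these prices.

Δq_1* = 151.1226

MRS = MU_q_1/MU_q_2 = 2·(q_2/q_1)^(0.25). Set equal to p_1/p_2.
Solve for the ratio: q_2/q_1 = [(1/2)·p_1/p_2]^(4).
With the ratio pinned down, the budget gives q_1* = I/(p_1 + p_2·(q_2/q_1)) and q_2* = (q_2/q_1)·q_1*.
Numerically q_2/q_1 = 0.316406, so q_1* = 244/(6 + 4·0.316406) = 33.5828.
At I' = 1342: q_1* = 184.7054. Change: 184.7054 − 33.5828 = 151.1226.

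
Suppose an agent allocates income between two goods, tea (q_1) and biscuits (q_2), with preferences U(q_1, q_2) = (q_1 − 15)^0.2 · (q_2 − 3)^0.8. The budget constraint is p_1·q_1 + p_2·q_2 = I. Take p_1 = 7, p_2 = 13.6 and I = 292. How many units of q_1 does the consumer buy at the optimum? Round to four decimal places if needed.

q_1* = 19.1771

This is Cobb-Douglas in (q_1−15, q_2−3): tangency gives 0.2·p_2·(q_2−3) = 0.8·p_1·(q_1−15).
After buying the subsistence bundle (15, 3), a share 0.2 of the remaining income goes to q_1: q_1* = 15 + 0.2·(I − 15p_1 − 3p_2)/p_1.
Discretionary income = 292 − 15·7 − 3·13.6 = 146.2; q_1* = 15 + 0.2·146.2/7 = 19.1771.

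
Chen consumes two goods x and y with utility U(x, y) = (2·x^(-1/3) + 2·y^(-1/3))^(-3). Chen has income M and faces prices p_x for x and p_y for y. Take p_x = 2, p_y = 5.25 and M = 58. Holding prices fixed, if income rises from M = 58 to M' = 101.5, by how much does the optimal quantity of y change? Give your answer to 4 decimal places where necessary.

Δy* = 4.6402

MRS = MU_x/MU_y = (y/x)^(4/3). Set equal to p_x/p_y.
Hence y/x = (p_x/p_y)^(1/(4/3)), i.e. raised to the 0.75 power.
Substitute y = (y/x)·x into the budget: x* = M/(p_x + p_y·(y/x)).
Numerically y/x = 0.484901, so x* = 58/(2 + 5.25·0.484901) = 12.7592 and y* = 0.484901·12.7592 = 6.187.
At M' = 101.5: y* = 10.8272. Change: 10.8272 − 6.187 = 4.6402.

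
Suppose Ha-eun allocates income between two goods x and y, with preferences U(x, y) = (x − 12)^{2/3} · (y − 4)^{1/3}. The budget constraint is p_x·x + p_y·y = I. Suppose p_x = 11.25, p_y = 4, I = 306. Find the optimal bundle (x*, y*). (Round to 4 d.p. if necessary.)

MRS = 2·(y−4)/(x−12). Tangency with p_x/p_y gives y−4 = (1/2)·(p_x/p_y)·(x−12).
After buying the subsistence bundle (12, 4), a share 2/3 of the remaining income goes to x: x* = 12 + 2/3·(I − 12p_x − 4p_y)/p_x.
Discretionary income = 306 − 12·11.25 − 4·4 = 155; x* = 12 + 2/3·155/11.25 = 21.1852; y* = 4 + 1/3·155/4 = 16.9167.

x* = 21.1852, y* = 16.9167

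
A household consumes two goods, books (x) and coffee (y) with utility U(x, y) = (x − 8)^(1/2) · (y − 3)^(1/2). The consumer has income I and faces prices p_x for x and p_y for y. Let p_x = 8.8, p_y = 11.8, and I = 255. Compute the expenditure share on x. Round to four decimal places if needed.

Discretionary income = 255 − 8·8.8 − 3·11.8 = 149.2; x* = 8 + 0.5·149.2/8.8 = 16.4773; y* = 3 + 0.5·149.2/11.8 = 9.322.
Expenditure on x: 8.8·16.4773 = 145; share = 0.5686.

share on x = 0.5686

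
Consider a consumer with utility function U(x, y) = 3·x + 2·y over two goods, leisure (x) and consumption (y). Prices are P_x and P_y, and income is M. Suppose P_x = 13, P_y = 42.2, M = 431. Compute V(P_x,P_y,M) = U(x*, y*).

Perfect substitutes: compare marginal utility per dollar. 3/P_x vs 2/P_y → 0.2308 vs 0.0474.
x gives more utility per dollar, so spend all income on x: x* = M/P_x, y* = 0.
Numerically: x* = 33.1538, y* = 0.
Utility at the optimum: U(33.1538, 0) = 99.4615.

V = 99.4615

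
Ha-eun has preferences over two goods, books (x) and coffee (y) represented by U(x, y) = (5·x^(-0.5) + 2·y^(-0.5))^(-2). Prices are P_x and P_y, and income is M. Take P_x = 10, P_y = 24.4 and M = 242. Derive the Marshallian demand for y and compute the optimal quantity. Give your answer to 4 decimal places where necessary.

MRS = MU_x/MU_y = (5/2)·(y/x)^(1.5). Set equal to P_x/P_y.
Hence y/x = ((2/5)·P_x/P_y)^(1/(1.5)), i.e. raised to the 2/3 power.
Substitute y = (y/x)·x into the budget: x* = M/(P_x + P_y·(y/x)).
Numerically y/x = 0.299534, so x* = 242/(10 + 24.4·0.299534) = 13.9815 and y* = 0.299534·13.9815 = 4.1879.

y* = 4.1879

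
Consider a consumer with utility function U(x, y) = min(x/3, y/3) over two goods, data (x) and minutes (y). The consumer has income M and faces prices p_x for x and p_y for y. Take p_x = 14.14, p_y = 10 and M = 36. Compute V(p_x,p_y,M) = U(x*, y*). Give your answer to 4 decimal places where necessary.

With perfect complements, no substitution: consume in ratio x:y = 3:3.
Budget: p_x·x + p_y·x = M, so (3·p_x + 3·p_y)·x = 3·M.
Demand: x*(p_x,p_y,M) = 3·M/(3·p_x + 3·p_y), y* = 3·M/(3·p_x + 3·p_y).
Here 3·14.14 + 3·10 = 72.42, giving x* = 1.4913 and y* = 1.4913.
Utility at the optimum: U(1.4913, 1.4913) = 0.4971.

V = 0.4971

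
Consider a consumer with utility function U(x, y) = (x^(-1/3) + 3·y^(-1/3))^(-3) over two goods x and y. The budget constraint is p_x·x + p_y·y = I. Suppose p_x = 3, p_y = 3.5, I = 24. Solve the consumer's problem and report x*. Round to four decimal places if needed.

x* = 2.3745

MU_x ∝ x^(-4/3), MU_y ∝ 3·y^(-4/3), so MRS = (1/3)·(y/x)^(4/3) = p_x/p_y.
Hence y/x = (3·p_x/p_y)^(1/(4/3)), i.e. raised to the 0.75 power.
With the ratio pinned down, the budget gives x* = I/(p_x + p_y·(y/x)) and y* = (y/x)·x*.
Numerically y/x = 2.03063, so x* = 24/(3 + 3.5·2.03063) = 2.3745.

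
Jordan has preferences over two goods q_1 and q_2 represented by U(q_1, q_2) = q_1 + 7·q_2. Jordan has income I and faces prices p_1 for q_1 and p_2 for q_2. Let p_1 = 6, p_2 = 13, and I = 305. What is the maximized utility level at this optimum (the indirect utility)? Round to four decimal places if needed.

V = 164.2308

Perfect substitutes: compare marginal utility per dollar. 1/p_1 vs 7/p_2 → 0.1667 vs 0.5385.
q_2 gives more utility per dollar, so spend all income on q_2: q_2* = I/p_2, q_1* = 0.
Numerically: q_1* = 0, q_2* = 23.4615.
Utility at the optimum: U(0, 23.4615) = 164.2308.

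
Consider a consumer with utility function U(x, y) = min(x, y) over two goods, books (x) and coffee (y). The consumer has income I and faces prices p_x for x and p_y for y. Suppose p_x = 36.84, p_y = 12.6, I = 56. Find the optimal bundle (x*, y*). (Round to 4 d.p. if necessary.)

Demand: x*(p_x,p_y,I) = I/(p_x + p_y), y* = I/(p_x + p_y).
Here 36.84 + 12.6 = 49.44, giving x* = 1.1327 and y* = 1.1327.

x* = 1.1327, y* = 1.1327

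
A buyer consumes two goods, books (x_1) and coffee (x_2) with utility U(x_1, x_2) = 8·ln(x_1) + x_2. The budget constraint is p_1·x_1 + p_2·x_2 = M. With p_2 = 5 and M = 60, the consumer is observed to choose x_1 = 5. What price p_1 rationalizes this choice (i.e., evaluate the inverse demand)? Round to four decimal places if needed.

Set MRS = p_1/p_2: (8/x_1)/1 = p_1/p_2.
So x_1*(p_1,p_2) = 8·p_2/p_1, independent of income; and x_2* = (M − 8·p_2)/p_2.
Set x_1* = 5 in the demand function and solve for p_1: p_1 = 8.

p_1 = 8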